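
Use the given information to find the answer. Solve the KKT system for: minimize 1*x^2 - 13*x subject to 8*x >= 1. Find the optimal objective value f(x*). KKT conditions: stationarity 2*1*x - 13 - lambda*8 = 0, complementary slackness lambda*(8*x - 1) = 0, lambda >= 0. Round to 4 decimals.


Step 1: Try lambda = 0 (constraint inactive).
Stationarity: 2*1*x - 13 = 0
x* = 13/(2*1) = 6.5
Check constraint: 8*6.5 = 52.0 >= 1 -- satisfied.
Step 2: Compute optimal value.
f(x*) = 1*6.5^2 - 13*6.5 = -42.25


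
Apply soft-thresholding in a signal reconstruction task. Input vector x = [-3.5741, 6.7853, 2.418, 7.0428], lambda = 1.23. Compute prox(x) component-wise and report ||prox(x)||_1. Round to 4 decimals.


Soft-thresholding with lambda = 1.23:
prox(-3.5741) = sign(-3.5741)*max(|-3.5741| - 1.23, 0) = -2.3441
prox(6.7853) = sign(6.7853)*max(|6.7853| - 1.23, 0) = 5.5553
prox(2.418) = sign(2.418)*max(|2.418| - 1.23, 0) = 1.188
prox(7.0428) = sign(7.0428)*max(|7.0428| - 1.23, 0) = 5.8128
prox(x) = [-2.3441, 5.5553, 1.188, 5.8128]
||prox(x)||_1 = 2.3441 + 5.5553 + 1.188 + 5.8128 = 14.9002


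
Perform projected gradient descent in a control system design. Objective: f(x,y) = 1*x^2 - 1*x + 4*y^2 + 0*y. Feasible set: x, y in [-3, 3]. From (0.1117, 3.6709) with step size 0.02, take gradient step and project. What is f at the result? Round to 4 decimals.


Step 1: Compute gradient at (0.1117, 3.6709).
grad_x = 2*1*0.1117 - 1 = -0.7766
grad_y = 2*4*3.6709 + 0 = 29.3672
Step 2: Gradient step.
x_raw = 0.1117 - 0.02*-0.7766 = 0.1272
y_raw = 3.6709 - 0.02*29.3672 = 3.0836
Step 3: Project onto [-3, 3].
x_proj = clip(0.1272) = 0.1272
y_proj = clip(3.0836) = 3.0
Step 4: Evaluate f.
f(0.1272, 3.0) = 35.889


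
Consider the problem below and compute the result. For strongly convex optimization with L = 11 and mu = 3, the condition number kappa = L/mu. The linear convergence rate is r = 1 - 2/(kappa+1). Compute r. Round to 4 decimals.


Step 1: Compute the condition number.
kappa = L/mu = 11/3 = 3.6667
Step 2: Compute the convergence rate.
r = 1 - 2/(kappa + 1) = 1 - 2*mu/(L + mu) = (L - mu)/(L + mu) = 8/14 = 0.5714


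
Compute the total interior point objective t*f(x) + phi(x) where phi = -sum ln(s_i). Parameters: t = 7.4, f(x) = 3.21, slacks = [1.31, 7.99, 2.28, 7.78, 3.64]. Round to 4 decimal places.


Step 1: Compute log-barrier.
ln values: [0.27, 2.0782, 0.8242, 2.0516, 1.292]
phi = -(0.27 + 2.0782 + 0.8242 + 2.0516 + 1.292) = -6.5159
Step 2: Compute augmented objective.
t*f(x) = 7.4*3.21 = 23.754
Total = 23.754 - 6.5159 = 17.2381


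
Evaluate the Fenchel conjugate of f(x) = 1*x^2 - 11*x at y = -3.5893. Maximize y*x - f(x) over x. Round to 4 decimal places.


f*(y) = sup_x {y*x - a*x^2 - b*x} = sup_x {(y-b)*x - a*x^2}
FOC: (y - b) - 2a*x = 0 => x* = (y - b)/(2a)
x* = (-3.5893 + 11)/(2*1) = 3.7054
f*(-3.5893) = (y-b)^2/(4a) = (-3.5893 + 11)^2/(4*1)
= 54.9185/4 = 13.7296


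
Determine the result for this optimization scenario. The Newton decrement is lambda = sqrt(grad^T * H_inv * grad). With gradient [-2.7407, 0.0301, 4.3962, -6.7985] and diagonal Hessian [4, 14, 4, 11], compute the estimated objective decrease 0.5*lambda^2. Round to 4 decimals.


Step 1: H is diagonal, so H^(-1) * g = [-0.6852, 0.0022, 1.0991, -0.618].
Step 2: g^T H^(-1) g = sum_i g_i^2 / H_ii
  = (-2.7407)^2/4 + (0.0301)^2/14 + (4.3962)^2/4 + (-6.7985)^2/11
  = 1.8779 + 0.0001 + 4.8316 + 4.2018 = 10.9113
Step 3: Objective decrease = 0.5 * g^T H^(-1) g = 5.4557


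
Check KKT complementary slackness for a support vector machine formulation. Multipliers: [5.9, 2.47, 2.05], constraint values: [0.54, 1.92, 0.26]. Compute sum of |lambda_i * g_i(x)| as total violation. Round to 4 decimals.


KKT complementary slackness check:
lambda_1 * g_1 = 5.9 * 0.54 = 3.186
lambda_2 * g_2 = 2.47 * 1.92 = 4.7424
lambda_3 * g_3 = 2.05 * 0.26 = 0.533
Total violation = 3.186 + 4.7424 + 0.533 = 8.4614


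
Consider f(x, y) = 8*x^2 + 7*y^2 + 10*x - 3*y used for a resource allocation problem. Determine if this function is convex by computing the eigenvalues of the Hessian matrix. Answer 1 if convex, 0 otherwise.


The Hessian of f(x,y) = 8*x^2 + 7*y^2 + 10*x - 3*y is:
H = [[16, 0], [0, 14]]
Trace = 16 + 14 = 30
Determinant = 16*14 - (0)^2 = 224
Discriminant = (30)^2 - 4*224 = 4.0
Eigenvalues: lambda_1 = 14.0, lambda_2 = 16.0
The function is convex.

1


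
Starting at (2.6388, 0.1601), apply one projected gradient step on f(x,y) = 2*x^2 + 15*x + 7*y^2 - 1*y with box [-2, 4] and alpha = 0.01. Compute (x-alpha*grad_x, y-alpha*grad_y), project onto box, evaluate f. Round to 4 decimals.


Step 1: Compute gradient at (2.6388, 0.1601).
grad_x = 2*2*2.6388 + 15 = 25.5552
grad_y = 2*7*0.1601 - 1 = 1.2414
Step 2: Gradient step.
x_raw = 2.6388 - 0.01*25.5552 = 2.3832
y_raw = 0.1601 - 0.01*1.2414 = 0.1477
Step 3: Project onto [-2, 4].
x_proj = clip(2.3832) = 2.3832
y_proj = clip(0.1477) = 0.1477
Step 4: Evaluate f.
f(2.3832, 0.1477) = 47.1135


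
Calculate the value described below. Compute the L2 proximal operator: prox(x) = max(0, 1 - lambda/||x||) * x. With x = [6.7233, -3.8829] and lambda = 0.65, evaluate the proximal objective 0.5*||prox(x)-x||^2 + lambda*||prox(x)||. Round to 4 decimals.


Step 1: Compute ||x||.
||x|| = 7.764
Step 2: Compute scaling factor.
scale = max(0, 1 - 0.65/7.764) = 0.9163
Step 3: prox(x) = [6.1604, -3.5578]
||prox(x)|| = 7.114
Step 4: Proximal objective.
0.5*||prox-x||^2 = 0.2113
lambda*||prox|| = 4.6241
Total = 4.8353


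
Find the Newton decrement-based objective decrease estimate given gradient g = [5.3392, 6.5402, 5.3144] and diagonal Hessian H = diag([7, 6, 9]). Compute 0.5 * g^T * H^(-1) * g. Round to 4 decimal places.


Step 1: H is diagonal, so H^(-1) * g = [0.7627, 1.09, 0.5905].
Step 2: g^T H^(-1) g = sum_i g_i^2 / H_ii
  = (5.3392)^2/7 + (6.5402)^2/6 + (5.3144)^2/9
  = 4.0724 + 7.129 + 3.1381 = 14.3396
Step 3: Objective decrease = 0.5 * g^T H^(-1) g = 7.1698


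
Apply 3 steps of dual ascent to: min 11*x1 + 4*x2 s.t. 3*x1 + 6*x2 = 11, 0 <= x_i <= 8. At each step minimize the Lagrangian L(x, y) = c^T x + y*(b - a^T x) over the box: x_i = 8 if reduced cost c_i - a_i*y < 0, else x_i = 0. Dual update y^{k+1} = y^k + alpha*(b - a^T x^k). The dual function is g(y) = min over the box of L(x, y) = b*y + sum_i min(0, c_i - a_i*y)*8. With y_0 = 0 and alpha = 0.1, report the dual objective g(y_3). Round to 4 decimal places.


Dual ascent for LP: min 11*x1 + 4*x2, 3*x1 + 6*x2 = 11, 0 <= x_i <= 8
Step 1: y^k = 0.0, reduced costs: (11.0, 4.0)
  x^k = (0.0, 0.0), subgradient = b - a^T x = 11.0
  y^{k+1} = 0.0 + 0.1*11.0 = 1.1
Step 2: y^k = 1.1, reduced costs: (7.7, -2.6)
  x^k = (0.0, 8.0), subgradient = b - a^T x = -37.0
  y^{k+1} = 1.1 + 0.1*-37.0 = -2.6
Step 3: y^k = -2.6, reduced costs: (18.8, 19.6)
  x^k = (0.0, 0.0), subgradient = b - a^T x = 11.0
  y^{k+1} = -2.6 + 0.1*11.0 = -1.5
Dual objective at y_3 = -1.5: reduced costs (15.5, 13.0), box minimizer x = (0.0, 0.0)
g(y_3) = b*y + (c1 - a1*y)*x1 + (c2 - a2*y)*x2 = 11*(-1.5) + 15.5*0.0 + 13.0*0.0 = -16.5 + 0.0 + 0.0 = -16.5


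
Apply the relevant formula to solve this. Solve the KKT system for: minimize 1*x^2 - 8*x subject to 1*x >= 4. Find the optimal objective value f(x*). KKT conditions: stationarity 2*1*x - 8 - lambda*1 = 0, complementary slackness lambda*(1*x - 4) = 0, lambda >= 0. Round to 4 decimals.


Step 1: Try lambda = 0 (constraint inactive).
Stationarity: 2*1*x - 8 = 0
x* = 8/(2*1) = 4.0
Check constraint: 1*4.0 = 4.0 >= 4 -- satisfied.
Step 2: Compute optimal value.
f(x*) = 1*4.0^2 - 8*4.0 = -16.0


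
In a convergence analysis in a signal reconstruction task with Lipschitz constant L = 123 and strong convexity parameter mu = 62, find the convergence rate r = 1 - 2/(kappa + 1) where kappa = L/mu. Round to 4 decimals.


Step 1: Compute the condition number.
kappa = L/mu = 123/62 = 1.9839
Step 2: Compute the convergence rate.
r = 1 - 2/(kappa + 1) = 1 - 2*mu/(L + mu) = (L - mu)/(L + mu) = 61/185 = 0.3297


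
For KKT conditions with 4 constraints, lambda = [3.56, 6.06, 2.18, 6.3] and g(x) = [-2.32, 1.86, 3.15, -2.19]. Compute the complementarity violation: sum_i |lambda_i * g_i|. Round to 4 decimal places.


KKT complementary slackness check:
lambda_1 * g_1 = 3.56 * -2.32 = -8.2592
lambda_2 * g_2 = 6.06 * 1.86 = 11.2716
lambda_3 * g_3 = 2.18 * 3.15 = 6.867
lambda_4 * g_4 = 6.3 * -2.19 = -13.797
Total violation = 8.2592 + 11.2716 + 6.867 + 13.797 = 40.1948


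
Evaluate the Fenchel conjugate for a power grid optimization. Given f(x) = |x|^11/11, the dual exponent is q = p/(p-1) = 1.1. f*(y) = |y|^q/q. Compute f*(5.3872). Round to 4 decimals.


The conjugate exponent q satisfies 1/p + 1/q = 1.
p = 11, so q = 11/(11 - 1) = 1.1
|y|^q = 5.3872^1.1 = 6.3753
f*(5.3872) = 6.3753 / 1.1 = 5.7957


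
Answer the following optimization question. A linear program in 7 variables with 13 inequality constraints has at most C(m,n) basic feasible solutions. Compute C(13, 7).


Each vertex corresponds to some choice of n active constraints out of m, so the number of vertices is at most C(m, n) = m! / (n!(m-n)!).
m = 13, n = 7
Numerator: 13 * 12 * 11 * 10 * 9 * 8 * 7
Denominator: 7! = 5040
C(13, 7) = 1716


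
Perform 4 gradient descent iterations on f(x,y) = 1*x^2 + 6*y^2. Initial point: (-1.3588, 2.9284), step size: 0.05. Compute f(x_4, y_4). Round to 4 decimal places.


Gradient descent on f(x,y) = 1*x^2 + 6*y^2.
Starting point: (-1.3588, 2.9284), alpha = 0.05
Step 1: grad_x = 2*1*-1.3588 = -2.7176, grad_y = 2*6*2.9284 = 35.1408
  x_1 = -1.3588 - 0.05*-2.7176 = -1.2229
  y_1 = 2.9284 - 0.05*35.1408 = 1.1714
Step 2: grad_x = 2*1*-1.2229 = -2.4458, grad_y = 2*6*1.1714 = 14.0563
  x_2 = -1.2229 - 0.05*-2.4458 = -1.1006
  y_2 = 1.1714 - 0.05*14.0563 = 0.4685
Step 3: grad_x = 2*1*-1.1006 = -2.2013, grad_y = 2*6*0.4685 = 5.6225
  x_3 = -1.1006 - 0.05*-2.2013 = -0.9906
  y_3 = 0.4685 - 0.05*5.6225 = 0.1874
Step 4: grad_x = 2*1*-0.9906 = -1.9811, grad_y = 2*6*0.1874 = 2.249
  x_4 = -0.9906 - 0.05*-1.9811 = -0.8915
  y_4 = 0.1874 - 0.05*2.249 = 0.075
f(-0.8915, 0.075) = 1*(-0.8915)^2 + 6*0.075^2 = 0.8285


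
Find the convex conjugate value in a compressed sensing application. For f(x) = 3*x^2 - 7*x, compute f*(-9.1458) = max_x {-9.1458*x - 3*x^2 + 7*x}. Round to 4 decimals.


f*(y) = sup_x {y*x - a*x^2 - b*x} = sup_x {(y-b)*x - a*x^2}
FOC: (y - b) - 2a*x = 0 => x* = (y - b)/(2a)
x* = (-9.1458 + 7)/(2*3) = -0.3576
f*(-9.1458) = (y-b)^2/(4a) = (-9.1458 + 7)^2/(4*3)
= 4.6045/12 = 0.3837


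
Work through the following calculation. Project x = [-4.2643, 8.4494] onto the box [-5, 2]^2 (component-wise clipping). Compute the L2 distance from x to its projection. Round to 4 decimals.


Project each component onto [-5, 2].
clip(-4.2643) = -4.2643, clip(8.4494) = 2.0
Projection = [-4.2643, 2.0]
Squared diffs: [0.0, 41.5948]
Distance = sqrt(41.5948) = 6.4494


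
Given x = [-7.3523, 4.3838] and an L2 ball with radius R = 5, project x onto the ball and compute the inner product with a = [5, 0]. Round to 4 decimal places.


Step 1: Compute ||x|| (intermediates to 6 decimals).
||x|| = sqrt((-7.3523)^2 + 4.3838^2) = 8.560024
Step 2: Project.
Since ||x|| > R, scale = R/||x|| = 5/8.560024 = 0.584111, proj(x) = scale * x
proj(x) = [-4.294559, 2.560626]
Step 3: Dot product.
a^T * proj(x) = 5*(-4.294559) + 0*2.560626 = -21.4728


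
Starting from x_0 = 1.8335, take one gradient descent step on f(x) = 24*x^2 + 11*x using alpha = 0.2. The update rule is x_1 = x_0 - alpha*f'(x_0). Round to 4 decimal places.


We compute the gradient at x_0 and apply the update.
f'(x) = 48*x + 11
f'(1.8335) = 48*1.8335 + 11 = 99.008
x_1 = 1.8335 - 0.2*99.008 = -17.9681


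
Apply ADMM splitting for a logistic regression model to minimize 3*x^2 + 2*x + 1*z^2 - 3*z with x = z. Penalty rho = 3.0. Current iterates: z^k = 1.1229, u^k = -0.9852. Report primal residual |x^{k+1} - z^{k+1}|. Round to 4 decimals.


ADMM iteration with rho = 3.0, z^k = 1.1229, u^k = -0.9852
Step 1: x-update.
Minimize 3*x^2 + 2*x + (3.0/2)*(x - 1.1229 - 0.9852)^2
FOC: (2*3 + 3.0)*x = -2 + 3.0*(1.1229 + 0.9852)
x^{k+1} = 0.4805
Step 2: z-update.
Minimize 1*z^2 - 3*z + (3.0/2)*(0.4805 - z - 0.9852)^2
FOC: (2*1 + 3.0)*z = 3 + 3.0*(0.4805 - 0.9852)
z^{k+1} = 0.2972
Step 3: u-update.
u^{k+1} = -0.9852 + 0.4805 - 0.2972 = -0.8019
Step 4: Primal residual = |0.4805 - 0.2972| = 0.1833


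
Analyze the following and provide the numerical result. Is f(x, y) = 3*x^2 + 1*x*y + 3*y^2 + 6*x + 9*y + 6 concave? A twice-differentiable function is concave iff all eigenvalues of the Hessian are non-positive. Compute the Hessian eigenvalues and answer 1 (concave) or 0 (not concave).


The Hessian of f(x,y) = 3*x^2 + 1*x*y + 3*y^2 + 6*x + 9*y + 6 is:
H = [[6, 1], [1, 6]]
Trace = 6 + 6 = 12
Determinant = 6*6 - (1)^2 = 35
Discriminant = (12)^2 - 4*35 = 4.0
Eigenvalues: lambda_1 = 5.0, lambda_2 = 7.0
The function is not concave.

0


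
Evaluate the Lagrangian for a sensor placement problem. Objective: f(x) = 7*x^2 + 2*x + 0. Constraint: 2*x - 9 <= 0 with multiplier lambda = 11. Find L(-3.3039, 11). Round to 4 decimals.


Step 1: Evaluate f(x).
f(-3.3039) = 7*(-3.3039)^2 + 2*(-3.3039) + 0 = 69.8025
Step 2: Evaluate g(x).
g(-3.3039) = 2*-3.3039 - 9 = -15.6078
Step 3: Compute Lagrangian.
L = 69.8025 + 11*-15.6078 = -101.8833


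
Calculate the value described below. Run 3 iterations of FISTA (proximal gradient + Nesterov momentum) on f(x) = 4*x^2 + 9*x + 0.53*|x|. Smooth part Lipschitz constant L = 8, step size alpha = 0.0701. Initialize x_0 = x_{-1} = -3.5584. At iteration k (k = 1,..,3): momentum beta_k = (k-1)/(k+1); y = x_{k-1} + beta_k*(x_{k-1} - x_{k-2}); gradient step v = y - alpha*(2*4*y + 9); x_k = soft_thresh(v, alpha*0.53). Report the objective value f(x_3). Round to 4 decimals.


FISTA on f(x) = 4*x^2 + 9*x + 0.53*|x|
L = 8, alpha = 0.0701
Iteration 1: beta = 0.0, y = -3.5584 + 0.0*(-3.5584 + 3.5584) = -3.5584
  grad(y) = -19.4672, v = y - alpha*grad = -2.1937
  prox(v) = soft_thresh(-2.1937, 0.0372) = -2.1566
Iteration 2: beta = 0.3333, y = -2.1566 + 0.3333*(-2.1566 + 3.5584) = -1.6893
  grad(y) = -4.5146, v = y - alpha*grad = -1.3729
  prox(v) = soft_thresh(-1.3729, 0.0372) = -1.3357
Iteration 3: beta = 0.5, y = -1.3357 + 0.5*(-1.3357 + 2.1566) = -0.9253
  grad(y) = 1.598, v = y - alpha*grad = -1.0373
  prox(v) = soft_thresh(-1.0373, 0.0372) = -1.0001
f(x_3) = 4*(-1.0001)^2 + 9*(-1.0001) + 0.53*|-1.0001| = -4.4701


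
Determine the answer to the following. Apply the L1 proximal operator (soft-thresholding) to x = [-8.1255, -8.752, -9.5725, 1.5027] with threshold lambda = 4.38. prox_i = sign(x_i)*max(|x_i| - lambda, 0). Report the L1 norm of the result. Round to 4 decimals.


Soft-thresholding with lambda = 4.38:
prox(-8.1255) = sign(-8.1255)*max(|-8.1255| - 4.38, 0) = -3.7455
prox(-8.752) = sign(-8.752)*max(|-8.752| - 4.38, 0) = -4.372
prox(-9.5725) = sign(-9.5725)*max(|-9.5725| - 4.38, 0) = -5.1925
prox(1.5027) = sign(1.5027)*max(|1.5027| - 4.38, 0) = 0.0
prox(x) = [-3.7455, -4.372, -5.1925, 0.0]
||prox(x)||_1 = 3.7455 + 4.372 + 5.1925 + 0.0 = 13.31


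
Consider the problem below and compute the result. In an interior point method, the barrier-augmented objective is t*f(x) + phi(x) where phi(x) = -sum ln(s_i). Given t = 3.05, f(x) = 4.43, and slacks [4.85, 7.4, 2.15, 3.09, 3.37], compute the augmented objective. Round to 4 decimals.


Step 1: Compute log-barrier.
ln values: [1.579, 2.0015, 0.7655, 1.1282, 1.2149]
phi = -(1.579 + 2.0015 + 0.7655 + 1.1282 + 1.2149) = -6.689
Step 2: Compute augmented objective.
t*f(x) = 3.05*4.43 = 13.5115
Total = 13.5115 - 6.689 = 6.8225


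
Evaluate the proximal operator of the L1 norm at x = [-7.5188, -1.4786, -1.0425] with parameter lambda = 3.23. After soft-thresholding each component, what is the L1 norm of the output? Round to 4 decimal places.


Soft-thresholding with lambda = 3.23:
prox(-7.5188) = sign(-7.5188)*max(|-7.5188| - 3.23, 0) = -4.2888
prox(-1.4786) = sign(-1.4786)*max(|-1.4786| - 3.23, 0) = 0.0
prox(-1.0425) = sign(-1.0425)*max(|-1.0425| - 3.23, 0) = 0.0
prox(x) = [-4.2888, 0.0, 0.0]
||prox(x)||_1 = 4.2888 + 0.0 + 0.0 = 4.2888


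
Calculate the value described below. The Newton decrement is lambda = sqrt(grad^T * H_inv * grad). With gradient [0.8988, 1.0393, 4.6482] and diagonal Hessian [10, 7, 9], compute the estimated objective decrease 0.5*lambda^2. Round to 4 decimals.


Step 1: H is diagonal, so H^(-1) * g = [0.0899, 0.1485, 0.5165].
Step 2: g^T H^(-1) g = sum_i g_i^2 / H_ii
  = (0.8988)^2/10 + (1.0393)^2/7 + (4.6482)^2/9
  = 0.0808 + 0.1543 + 2.4006 = 2.6357
Step 3: Objective decrease = 0.5 * g^T H^(-1) g = 1.3179


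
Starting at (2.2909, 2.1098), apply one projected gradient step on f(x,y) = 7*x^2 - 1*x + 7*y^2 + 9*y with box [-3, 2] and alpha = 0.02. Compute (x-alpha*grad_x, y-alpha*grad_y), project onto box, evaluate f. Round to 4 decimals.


Step 1: Compute gradient at (2.2909, 2.1098).
grad_x = 2*7*2.2909 - 1 = 31.0726
grad_y = 2*7*2.1098 + 9 = 38.5372
Step 2: Gradient step.
x_raw = 2.2909 - 0.02*31.0726 = 1.6694
y_raw = 2.1098 - 0.02*38.5372 = 1.3391
Step 3: Project onto [-3, 2].
x_proj = clip(1.6694) = 1.6694
y_proj = clip(1.3391) = 1.3391
Step 4: Evaluate f.
f(1.6694, 1.3391) = 42.4429


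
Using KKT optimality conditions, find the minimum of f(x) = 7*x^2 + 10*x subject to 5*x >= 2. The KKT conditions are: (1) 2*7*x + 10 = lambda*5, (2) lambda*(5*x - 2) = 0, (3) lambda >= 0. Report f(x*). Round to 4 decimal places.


Step 1: Try lambda = 0 (constraint inactive).
x_unc = -10/(2*7) = -0.7143
Check: 5*-0.7143 = -3.5715 < 2 -- violated!
Step 2: Constraint must be active: 5*x = 2
x* = 2/5 = 0.4
lambda = (2*7*0.4 + 10)/5 = 3.12
Step 3: Compute optimal value.
f(x*) = 7*0.4^2 + 10*0.4 = 5.12


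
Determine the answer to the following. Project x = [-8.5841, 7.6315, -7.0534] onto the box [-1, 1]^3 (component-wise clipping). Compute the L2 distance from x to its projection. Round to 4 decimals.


Project each component onto [-1, 1].
clip(-8.5841) = -1.0, clip(7.6315) = 1.0, clip(-7.0534) = -1.0
Projection = [-1.0, 1.0, -1.0]
Squared diffs: [57.5186, 43.9768, 36.6437]
Distance = sqrt(138.1391) = 11.7533


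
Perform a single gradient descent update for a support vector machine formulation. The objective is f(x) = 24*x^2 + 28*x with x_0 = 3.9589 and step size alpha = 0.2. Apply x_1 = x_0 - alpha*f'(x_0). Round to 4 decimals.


We compute the gradient at x_0 and apply the update.
f'(x) = 48*x + 28
f'(3.9589) = 48*3.9589 + 28 = 218.0272
x_1 = 3.9589 - 0.2*218.0272 = -39.6465


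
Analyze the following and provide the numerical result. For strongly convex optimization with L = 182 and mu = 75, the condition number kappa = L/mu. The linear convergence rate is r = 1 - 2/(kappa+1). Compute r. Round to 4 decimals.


Step 1: Compute the condition number.
kappa = L/mu = 182/75 = 2.4267
Step 2: Compute the convergence rate.
r = 1 - 2/(kappa + 1) = 1 - 2*mu/(L + mu) = (L - mu)/(L + mu) = 107/257 = 0.4163


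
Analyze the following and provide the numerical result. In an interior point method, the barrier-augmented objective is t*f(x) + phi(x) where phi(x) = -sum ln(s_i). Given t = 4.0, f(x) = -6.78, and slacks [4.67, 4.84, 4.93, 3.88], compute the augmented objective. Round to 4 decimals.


Step 1: Compute log-barrier.
ln values: [1.5412, 1.5769, 1.5953, 1.3558]
phi = -(1.5412 + 1.5769 + 1.5953 + 1.3558) = -6.0692
Step 2: Compute augmented objective.
t*f(x) = 4.0*-6.78 = -27.12
Total = -27.12 - 6.0692 = -33.1892


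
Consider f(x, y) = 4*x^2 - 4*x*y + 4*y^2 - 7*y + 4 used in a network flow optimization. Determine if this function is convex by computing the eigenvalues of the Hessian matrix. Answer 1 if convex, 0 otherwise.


The Hessian of f(x,y) = 4*x^2 - 4*x*y + 4*y^2 - 7*y + 4 is:
H = [[8, -4], [-4, 8]]
Trace = 8 + 8 = 16
Determinant = 8*8 - (-4)^2 = 48
Discriminant = (16)^2 - 4*48 = 64.0
Eigenvalues: lambda_1 = 4.0, lambda_2 = 12.0
The function is convex.

1


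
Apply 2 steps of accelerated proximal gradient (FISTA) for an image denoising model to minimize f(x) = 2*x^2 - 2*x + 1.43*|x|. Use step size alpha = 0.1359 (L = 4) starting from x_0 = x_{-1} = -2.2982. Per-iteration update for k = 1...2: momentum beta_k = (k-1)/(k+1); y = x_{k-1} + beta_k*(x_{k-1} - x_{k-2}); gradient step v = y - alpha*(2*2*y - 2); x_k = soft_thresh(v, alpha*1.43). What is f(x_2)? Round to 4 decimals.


FISTA on f(x) = 2*x^2 - 2*x + 1.43*|x|
L = 4, alpha = 0.1359
Iteration 1: beta = 0.0, y = -2.2982 + 0.0*(-2.2982 + 2.2982) = -2.2982
  grad(y) = -11.1928, v = y - alpha*grad = -0.7771
  prox(v) = soft_thresh(-0.7771, 0.1943) = -0.5828
Iteration 2: beta = 0.3333, y = -0.5828 + 0.3333*(-0.5828 + 2.2982) = -0.0109
  grad(y) = -2.0438, v = y - alpha*grad = 0.2668
  prox(v) = soft_thresh(0.2668, 0.1943) = 0.0725
f(x_2) = 2*0.0725^2 - 2*0.0725 + 1.43*|0.0725| = -0.0308


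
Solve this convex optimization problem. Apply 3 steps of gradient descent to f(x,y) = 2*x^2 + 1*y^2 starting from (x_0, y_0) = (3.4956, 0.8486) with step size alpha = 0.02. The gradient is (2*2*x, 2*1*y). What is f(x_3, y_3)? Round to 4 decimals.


Gradient descent on f(x,y) = 2*x^2 + 1*y^2.
Starting point: (3.4956, 0.8486), alpha = 0.02
Step 1: grad_x = 2*2*3.4956 = 13.9824, grad_y = 2*1*0.8486 = 1.6972
  x_1 = 3.4956 - 0.02*13.9824 = 3.216
  y_1 = 0.8486 - 0.02*1.6972 = 0.8147
Step 2: grad_x = 2*2*3.216 = 12.8638, grad_y = 2*1*0.8147 = 1.6293
  x_2 = 3.216 - 0.02*12.8638 = 2.9587
  y_2 = 0.8147 - 0.02*1.6293 = 0.7821
Step 3: grad_x = 2*2*2.9587 = 11.8347, grad_y = 2*1*0.7821 = 1.5641
  x_3 = 2.9587 - 0.02*11.8347 = 2.722
  y_3 = 0.7821 - 0.02*1.5641 = 0.7508
f(2.722, 0.7508) = 2*2.722^2 + 1*0.7508^2 = 15.3821


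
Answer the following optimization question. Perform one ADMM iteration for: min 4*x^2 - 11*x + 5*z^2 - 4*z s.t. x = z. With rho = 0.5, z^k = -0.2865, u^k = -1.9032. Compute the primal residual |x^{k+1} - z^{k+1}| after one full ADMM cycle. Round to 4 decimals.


ADMM iteration with rho = 0.5, z^k = -0.2865, u^k = -1.9032
Step 1: x-update.
Minimize 4*x^2 - 11*x + (0.5/2)*(x + 0.2865 - 1.9032)^2
FOC: (2*4 + 0.5)*x = 11 + 0.5*(-0.2865 + 1.9032)
x^{k+1} = 1.3892
Step 2: z-update.
Minimize 5*z^2 - 4*z + (0.5/2)*(1.3892 - z - 1.9032)^2
FOC: (2*5 + 0.5)*z = 4 + 0.5*(1.3892 - 1.9032)
z^{k+1} = 0.3565
Step 3: u-update.
u^{k+1} = -1.9032 + 1.3892 - 0.3565 = -0.8705
Step 4: Primal residual = |1.3892 - 0.3565| = 1.0327


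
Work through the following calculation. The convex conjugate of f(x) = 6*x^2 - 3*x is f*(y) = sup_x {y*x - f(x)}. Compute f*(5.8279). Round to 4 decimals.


f*(y) = sup_x {y*x - a*x^2 - b*x} = sup_x {(y-b)*x - a*x^2}
FOC: (y - b) - 2a*x = 0 => x* = (y - b)/(2a)
x* = (5.8279 + 3)/(2*6) = 0.7357
f*(5.8279) = (y-b)^2/(4a) = (5.8279 + 3)^2/(4*6)
= 77.9318/24 = 3.2472


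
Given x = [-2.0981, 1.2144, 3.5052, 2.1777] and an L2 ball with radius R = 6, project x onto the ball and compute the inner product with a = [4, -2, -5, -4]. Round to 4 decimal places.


Step 1: Compute ||x|| (intermediates to 6 decimals).
||x|| = sqrt((-2.0981)^2 + 1.2144^2 + 3.5052^2 + 2.1777^2) = 4.785979
Step 2: Project.
Since ||x|| <= R, proj = x (no scaling needed).
proj(x) = [-2.0981, 1.2144, 3.5052, 2.1777]
Step 3: Dot product.
a^T * proj(x) = 4*(-2.0981) - 2*1.2144 - 5*3.5052 - 4*2.1777 = -37.058


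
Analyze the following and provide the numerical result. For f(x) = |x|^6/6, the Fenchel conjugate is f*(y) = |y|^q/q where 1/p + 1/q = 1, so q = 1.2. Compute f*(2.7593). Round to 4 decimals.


The conjugate exponent q satisfies 1/p + 1/q = 1.
p = 6, so q = 6/(6 - 1) = 1.2
|y|^q = 2.7593^1.2 = 3.3803
f*(2.7593) = 3.3803 / 1.2 = 2.8169


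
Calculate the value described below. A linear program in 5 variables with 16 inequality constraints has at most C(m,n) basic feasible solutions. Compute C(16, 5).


Each vertex corresponds to some choice of n active constraints out of m, so the number of vertices is at most C(m, n) = m! / (n!(m-n)!).
m = 16, n = 5
Numerator: 16 * 15 * 14 * 13 * 12
Denominator: 5! = 120
C(16, 5) = 4368


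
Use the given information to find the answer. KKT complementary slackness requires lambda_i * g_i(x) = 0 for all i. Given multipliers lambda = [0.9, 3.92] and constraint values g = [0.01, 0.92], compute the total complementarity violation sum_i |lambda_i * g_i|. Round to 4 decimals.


KKT complementary slackness check:
lambda_1 * g_1 = 0.9 * 0.01 = 0.009
lambda_2 * g_2 = 3.92 * 0.92 = 3.6064
Total violation = 0.009 + 3.6064 = 3.6154


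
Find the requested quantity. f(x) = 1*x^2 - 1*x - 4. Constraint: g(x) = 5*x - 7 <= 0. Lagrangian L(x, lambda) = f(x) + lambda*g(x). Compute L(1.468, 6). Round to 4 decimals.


Step 1: Evaluate f(x).
f(1.468) = 1*1.468^2 - 1*1.468 - 4 = -3.313
Step 2: Evaluate g(x).
g(1.468) = 5*1.468 - 7 = 0.34
Step 3: Compute Lagrangian.
L = -3.313 + 6*0.34 = -1.273


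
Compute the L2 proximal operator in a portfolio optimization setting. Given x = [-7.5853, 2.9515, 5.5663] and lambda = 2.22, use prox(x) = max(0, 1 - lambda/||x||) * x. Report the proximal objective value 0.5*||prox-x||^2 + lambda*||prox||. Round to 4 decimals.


Step 1: Compute ||x||.
||x|| = 9.8606
Step 2: Compute scaling factor.
scale = max(0, 1 - 2.22/9.8606) = 0.7749
Step 3: prox(x) = [-5.8776, 2.287, 4.3131]
||prox(x)|| = 7.6406
Step 4: Proximal objective.
0.5*||prox-x||^2 = 2.4642
lambda*||prox|| = 16.9621
Total = 19.4264


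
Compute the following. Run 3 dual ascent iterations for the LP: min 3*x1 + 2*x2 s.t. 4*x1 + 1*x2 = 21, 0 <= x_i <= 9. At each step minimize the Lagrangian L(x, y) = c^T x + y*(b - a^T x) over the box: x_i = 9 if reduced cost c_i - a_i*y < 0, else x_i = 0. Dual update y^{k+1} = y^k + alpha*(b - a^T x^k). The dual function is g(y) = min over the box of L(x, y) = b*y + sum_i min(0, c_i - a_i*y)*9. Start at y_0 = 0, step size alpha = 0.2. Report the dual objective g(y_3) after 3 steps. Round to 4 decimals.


Dual ascent for LP: min 3*x1 + 2*x2, 4*x1 + 1*x2 = 21, 0 <= x_i <= 9
Step 1: y^k = 0.0, reduced costs: (3.0, 2.0)
  x^k = (0.0, 0.0), subgradient = b - a^T x = 21.0
  y^{k+1} = 0.0 + 0.2*21.0 = 4.2
Step 2: y^k = 4.2, reduced costs: (-13.8, -2.2)
  x^k = (9.0, 9.0), subgradient = b - a^T x = -24.0
  y^{k+1} = 4.2 + 0.2*-24.0 = -0.6
Step 3: y^k = -0.6, reduced costs: (5.4, 2.6)
  x^k = (0.0, 0.0), subgradient = b - a^T x = 21.0
  y^{k+1} = -0.6 + 0.2*21.0 = 3.6
Dual objective at y_3 = 3.6: reduced costs (-11.4, -1.6), box minimizer x = (9.0, 9.0)
g(y_3) = b*y + (c1 - a1*y)*x1 + (c2 - a2*y)*x2 = 21*3.6 + (-11.4)*9.0 + (-1.6)*9.0 = 75.6 - 102.6 - 14.4 = -41.4


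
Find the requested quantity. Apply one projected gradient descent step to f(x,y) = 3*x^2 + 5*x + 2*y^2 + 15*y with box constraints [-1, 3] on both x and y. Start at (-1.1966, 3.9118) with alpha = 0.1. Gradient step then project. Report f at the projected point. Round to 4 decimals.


Step 1: Compute gradient at (-1.1966, 3.9118).
grad_x = 2*3*-1.1966 + 5 = -2.1796
grad_y = 2*2*3.9118 + 15 = 30.6472
Step 2: Gradient step.
x_raw = -1.1966 - 0.1*-2.1796 = -0.9786
y_raw = 3.9118 - 0.1*30.6472 = 0.8471
Step 3: Project onto [-1, 3].
x_proj = clip(-0.9786) = -0.9786
y_proj = clip(0.8471) = 0.8471
Step 4: Evaluate f.
f(-0.9786, 0.8471) = 12.1213


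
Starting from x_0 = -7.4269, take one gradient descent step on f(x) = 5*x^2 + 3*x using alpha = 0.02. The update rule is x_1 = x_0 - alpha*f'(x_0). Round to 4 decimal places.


We compute the gradient at x_0 and apply the update.
f'(x) = 10*x + 3
f'(-7.4269) = 10*-7.4269 + 3 = -71.269
x_1 = -7.4269 - 0.02*-71.269 = -6.0015


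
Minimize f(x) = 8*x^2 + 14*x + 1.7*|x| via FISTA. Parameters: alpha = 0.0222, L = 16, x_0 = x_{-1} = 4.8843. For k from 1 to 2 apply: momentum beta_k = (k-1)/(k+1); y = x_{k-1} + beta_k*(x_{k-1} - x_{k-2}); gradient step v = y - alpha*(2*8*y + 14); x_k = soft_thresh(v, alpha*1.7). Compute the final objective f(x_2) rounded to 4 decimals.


FISTA on f(x) = 8*x^2 + 14*x + 1.7*|x|
L = 16, alpha = 0.0222
Iteration 1: beta = 0.0, y = 4.8843 + 0.0*(4.8843 - 4.8843) = 4.8843
  grad(y) = 92.1488, v = y - alpha*grad = 2.8386
  prox(v) = soft_thresh(2.8386, 0.0377) = 2.8009
Iteration 2: beta = 0.3333, y = 2.8009 + 0.3333*(2.8009 - 4.8843) = 2.1064
  grad(y) = 47.702, v = y - alpha*grad = 1.0474
  prox(v) = soft_thresh(1.0474, 0.0377) = 1.0097
f(x_2) = 8*1.0097^2 + 14*1.0097 + 1.7*|1.0097| = 24.0067


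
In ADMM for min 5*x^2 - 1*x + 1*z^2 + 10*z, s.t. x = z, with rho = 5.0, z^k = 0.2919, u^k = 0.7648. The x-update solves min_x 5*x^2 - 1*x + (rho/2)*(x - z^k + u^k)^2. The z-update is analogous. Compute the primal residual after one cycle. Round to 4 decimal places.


ADMM iteration with rho = 5.0, z^k = 0.2919, u^k = 0.7648
Step 1: x-update.
Minimize 5*x^2 - 1*x + (5.0/2)*(x - 0.2919 + 0.7648)^2
FOC: (2*5 + 5.0)*x = 1 + 5.0*(0.2919 - 0.7648)
x^{k+1} = -0.091
Step 2: z-update.
Minimize 1*z^2 + 10*z + (5.0/2)*(-0.091 - z + 0.7648)^2
FOC: (2*1 + 5.0)*z = -10 + 5.0*(-0.091 + 0.7648)
z^{k+1} = -0.9473
Step 3: u-update.
u^{k+1} = 0.7648 - 0.091 + 0.9473 = 1.6211
Step 4: Primal residual = |-0.091 + 0.9473| = 0.8563


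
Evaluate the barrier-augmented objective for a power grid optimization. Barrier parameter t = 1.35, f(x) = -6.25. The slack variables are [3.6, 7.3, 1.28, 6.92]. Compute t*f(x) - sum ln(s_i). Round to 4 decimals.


Step 1: Compute log-barrier.
ln values: [1.2809, 1.9879, 0.2469, 1.9344]
phi = -(1.2809 + 1.9879 + 0.2469 + 1.9344) = -5.4501
Step 2: Compute augmented objective.
t*f(x) = 1.35*-6.25 = -8.4375
Total = -8.4375 - 5.4501 = -13.8876


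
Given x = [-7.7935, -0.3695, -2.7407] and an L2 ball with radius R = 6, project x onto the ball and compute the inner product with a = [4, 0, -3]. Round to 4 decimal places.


Step 1: Compute ||x|| (intermediates to 6 decimals).
||x|| = sqrt((-7.7935)^2 + (-0.3695)^2 + (-2.7407)^2) = 8.26962
Step 2: Project.
Since ||x|| > R, scale = R/||x|| = 6/8.26962 = 0.725547, proj(x) = scale * x
proj(x) = [-5.654551, -0.26809, -1.988507]
Step 3: Dot product.
a^T * proj(x) = 4*(-5.654551) + 0*(-0.26809) - 3*(-1.988507) = -16.6527


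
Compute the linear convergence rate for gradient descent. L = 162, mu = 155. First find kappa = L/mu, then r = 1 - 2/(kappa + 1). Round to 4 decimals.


Step 1: Compute the condition number.
kappa = L/mu = 162/155 = 1.0452
Step 2: Compute the convergence rate.
r = 1 - 2/(kappa + 1) = 1 - 2*mu/(L + mu) = (L - mu)/(L + mu) = 7/317 = 0.0221


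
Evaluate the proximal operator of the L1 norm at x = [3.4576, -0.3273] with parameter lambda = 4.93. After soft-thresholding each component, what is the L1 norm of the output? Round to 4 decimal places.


Soft-thresholding with lambda = 4.93:
prox(3.4576) = sign(3.4576)*max(|3.4576| - 4.93, 0) = 0.0
prox(-0.3273) = sign(-0.3273)*max(|-0.3273| - 4.93, 0) = 0.0
prox(x) = [0.0, 0.0]
||prox(x)||_1 = 0.0 + 0.0 = 0.0


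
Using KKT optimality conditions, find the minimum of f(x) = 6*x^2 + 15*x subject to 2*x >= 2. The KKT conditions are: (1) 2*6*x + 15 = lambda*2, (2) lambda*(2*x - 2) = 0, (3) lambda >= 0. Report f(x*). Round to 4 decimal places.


Step 1: Try lambda = 0 (constraint inactive).
x_unc = -15/(2*6) = -1.25
Check: 2*-1.25 = -2.5 < 2 -- violated!
Step 2: Constraint must be active: 2*x = 2
x* = 2/2 = 1.0
lambda = (2*6*1.0 + 15)/2 = 13.5
Step 3: Compute optimal value.
f(x*) = 6*1.0^2 + 15*1.0 = 21.0


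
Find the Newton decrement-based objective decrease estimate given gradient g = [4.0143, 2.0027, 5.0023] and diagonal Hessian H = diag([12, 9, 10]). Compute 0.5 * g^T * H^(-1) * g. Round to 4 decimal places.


Step 1: H is diagonal, so H^(-1) * g = [0.3345, 0.2225, 0.5002].
Step 2: g^T H^(-1) g = sum_i g_i^2 / H_ii
  = (4.0143)^2/12 + (2.0027)^2/9 + (5.0023)^2/10
  = 1.3429 + 0.4456 + 2.5023 = 4.2908
Step 3: Objective decrease = 0.5 * g^T H^(-1) g = 2.1454


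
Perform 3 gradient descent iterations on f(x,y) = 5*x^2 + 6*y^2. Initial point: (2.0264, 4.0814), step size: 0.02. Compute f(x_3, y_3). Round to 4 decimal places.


Gradient descent on f(x,y) = 5*x^2 + 6*y^2.
Starting point: (2.0264, 4.0814), alpha = 0.02
Step 1: grad_x = 2*5*2.0264 = 20.264, grad_y = 2*6*4.0814 = 48.9768
  x_1 = 2.0264 - 0.02*20.264 = 1.6211
  y_1 = 4.0814 - 0.02*48.9768 = 3.1019
Step 2: grad_x = 2*5*1.6211 = 16.2112, grad_y = 2*6*3.1019 = 37.2224
  x_2 = 1.6211 - 0.02*16.2112 = 1.2969
  y_2 = 3.1019 - 0.02*37.2224 = 2.3574
Step 3: grad_x = 2*5*1.2969 = 12.969, grad_y = 2*6*2.3574 = 28.289
  x_3 = 1.2969 - 0.02*12.969 = 1.0375
  y_3 = 2.3574 - 0.02*28.289 = 1.7916
f(1.0375, 1.7916) = 5*1.0375^2 + 6*1.7916^2 = 24.642


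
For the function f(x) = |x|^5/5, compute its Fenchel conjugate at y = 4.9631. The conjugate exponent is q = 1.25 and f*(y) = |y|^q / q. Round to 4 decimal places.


The conjugate exponent q satisfies 1/p + 1/q = 1.
p = 5, so q = 5/(5 - 1) = 1.25
|y|^q = 4.9631^1.25 = 7.4078
f*(4.9631) = 7.4078 / 1.25 = 5.9263


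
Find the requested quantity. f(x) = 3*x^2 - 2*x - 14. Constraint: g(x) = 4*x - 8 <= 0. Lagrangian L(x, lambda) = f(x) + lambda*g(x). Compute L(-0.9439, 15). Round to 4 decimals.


Step 1: Evaluate f(x).
f(-0.9439) = 3*(-0.9439)^2 - 2*(-0.9439) - 14 = -9.4394
Step 2: Evaluate g(x).
g(-0.9439) = 4*-0.9439 - 8 = -11.7756
Step 3: Compute Lagrangian.
L = -9.4394 + 15*-11.7756 = -186.0734


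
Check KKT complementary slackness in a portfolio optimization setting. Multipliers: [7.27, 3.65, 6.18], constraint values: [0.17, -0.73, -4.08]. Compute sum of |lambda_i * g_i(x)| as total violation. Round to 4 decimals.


KKT complementary slackness check:
lambda_1 * g_1 = 7.27 * 0.17 = 1.2359
lambda_2 * g_2 = 3.65 * -0.73 = -2.6645
lambda_3 * g_3 = 6.18 * -4.08 = -25.2144
Total violation = 1.2359 + 2.6645 + 25.2144 = 29.1148


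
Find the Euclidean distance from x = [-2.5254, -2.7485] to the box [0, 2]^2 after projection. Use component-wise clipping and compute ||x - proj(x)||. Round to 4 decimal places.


Project each component onto [0, 2].
clip(-2.5254) = 0.0, clip(-2.7485) = 0.0
Projection = [0.0, 0.0]
Squared diffs: [6.3776, 7.5543]
Distance = sqrt(13.9319) = 3.7325


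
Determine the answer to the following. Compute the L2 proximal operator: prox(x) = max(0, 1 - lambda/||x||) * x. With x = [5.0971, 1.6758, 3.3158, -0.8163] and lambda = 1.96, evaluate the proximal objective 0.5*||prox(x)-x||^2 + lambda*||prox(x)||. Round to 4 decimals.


Step 1: Compute ||x||.
||x|| = 6.36
Step 2: Compute scaling factor.
scale = max(0, 1 - 1.96/6.36) = 0.6918
Step 3: prox(x) = [3.5263, 1.1594, 2.2939, -0.5647]
||prox(x)|| = 4.4
Step 4: Proximal objective.
0.5*||prox-x||^2 = 1.9208
lambda*||prox|| = 8.624
Total = 10.5448


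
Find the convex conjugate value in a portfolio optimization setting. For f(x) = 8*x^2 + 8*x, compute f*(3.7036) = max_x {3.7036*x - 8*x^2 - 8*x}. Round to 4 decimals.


f*(y) = sup_x {y*x - a*x^2 - b*x} = sup_x {(y-b)*x - a*x^2}
FOC: (y - b) - 2a*x = 0 => x* = (y - b)/(2a)
x* = (3.7036 - 8)/(2*8) = -0.2685
f*(3.7036) = (y-b)^2/(4a) = (3.7036 - 8)^2/(4*8)
= 18.4591/32 = 0.5768


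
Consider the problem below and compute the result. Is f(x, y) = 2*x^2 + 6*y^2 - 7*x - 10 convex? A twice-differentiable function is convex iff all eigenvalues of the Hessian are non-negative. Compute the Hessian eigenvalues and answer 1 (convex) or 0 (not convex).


The Hessian of f(x,y) = 2*x^2 + 6*y^2 - 7*x - 10 is:
H = [[4, 0], [0, 12]]
Trace = 4 + 12 = 16
Determinant = 4*12 - (0)^2 = 48
Discriminant = (16)^2 - 4*48 = 64.0
Eigenvalues: lambda_1 = 4.0, lambda_2 = 12.0
The function is convex.

1


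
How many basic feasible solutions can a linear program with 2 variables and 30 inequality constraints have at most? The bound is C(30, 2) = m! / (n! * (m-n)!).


Each vertex corresponds to some choice of n active constraints out of m, so the number of vertices is at most C(m, n) = m! / (n!(m-n)!).
m = 30, n = 2
Numerator: 30 * 29
Denominator: 2! = 2
C(30, 2) = 435


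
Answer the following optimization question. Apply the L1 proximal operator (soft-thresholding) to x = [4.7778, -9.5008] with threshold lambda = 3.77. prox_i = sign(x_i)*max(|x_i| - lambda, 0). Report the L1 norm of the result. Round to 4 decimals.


Soft-thresholding with lambda = 3.77:
prox(4.7778) = sign(4.7778)*max(|4.7778| - 3.77, 0) = 1.0078
prox(-9.5008) = sign(-9.5008)*max(|-9.5008| - 3.77, 0) = -5.7308
prox(x) = [1.0078, -5.7308]
||prox(x)||_1 = 1.0078 + 5.7308 = 6.7386


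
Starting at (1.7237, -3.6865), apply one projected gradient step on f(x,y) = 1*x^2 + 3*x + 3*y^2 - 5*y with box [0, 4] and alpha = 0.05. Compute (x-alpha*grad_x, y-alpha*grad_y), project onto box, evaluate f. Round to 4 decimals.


Step 1: Compute gradient at (1.7237, -3.6865).
grad_x = 2*1*1.7237 + 3 = 6.4474
grad_y = 2*3*-3.6865 - 5 = -27.119
Step 2: Gradient step.
x_raw = 1.7237 - 0.05*6.4474 = 1.4013
y_raw = -3.6865 - 0.05*-27.119 = -2.3306
Step 3: Project onto [0, 4].
x_proj = clip(1.4013) = 1.4013
y_proj = clip(-2.3306) = 0.0
Step 4: Evaluate f.
f(1.4013, 0.0) = 6.1677


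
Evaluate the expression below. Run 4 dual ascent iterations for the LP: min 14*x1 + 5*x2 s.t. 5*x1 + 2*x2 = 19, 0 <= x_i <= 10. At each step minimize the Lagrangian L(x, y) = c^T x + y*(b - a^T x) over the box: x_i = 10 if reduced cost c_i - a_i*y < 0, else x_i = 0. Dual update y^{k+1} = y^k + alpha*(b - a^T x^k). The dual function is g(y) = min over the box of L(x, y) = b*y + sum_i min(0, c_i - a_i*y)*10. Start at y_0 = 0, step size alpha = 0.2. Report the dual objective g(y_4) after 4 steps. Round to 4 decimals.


Dual ascent for LP: min 14*x1 + 5*x2, 5*x1 + 2*x2 = 19, 0 <= x_i <= 10
Step 1: y^k = 0.0, reduced costs: (14.0, 5.0)
  x^k = (0.0, 0.0), subgradient = b - a^T x = 19.0
  y^{k+1} = 0.0 + 0.2*19.0 = 3.8
Step 2: y^k = 3.8, reduced costs: (-5.0, -2.6)
  x^k = (10.0, 10.0), subgradient = b - a^T x = -51.0
  y^{k+1} = 3.8 + 0.2*-51.0 = -6.4
Step 3: y^k = -6.4, reduced costs: (46.0, 17.8)
  x^k = (0.0, 0.0), subgradient = b - a^T x = 19.0
  y^{k+1} = -6.4 + 0.2*19.0 = -2.6
Step 4: y^k = -2.6, reduced costs: (27.0, 10.2)
  x^k = (0.0, 0.0), subgradient = b - a^T x = 19.0
  y^{k+1} = -2.6 + 0.2*19.0 = 1.2
Dual objective at y_4 = 1.2: reduced costs (8.0, 2.6), box minimizer x = (0.0, 0.0)
g(y_4) = b*y + (c1 - a1*y)*x1 + (c2 - a2*y)*x2 = 19*1.2 + 8.0*0.0 + 2.6*0.0 = 22.8 + 0.0 + 0.0 = 22.8


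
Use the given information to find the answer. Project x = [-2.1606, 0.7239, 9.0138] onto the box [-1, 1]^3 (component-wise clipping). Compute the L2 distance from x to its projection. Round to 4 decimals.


Project each component onto [-1, 1].
clip(-2.1606) = -1.0, clip(0.7239) = 0.7239, clip(9.0138) = 1.0
Projection = [-1.0, 0.7239, 1.0]
Squared diffs: [1.347, 0.0, 64.221]
Distance = sqrt(65.568) = 8.0974


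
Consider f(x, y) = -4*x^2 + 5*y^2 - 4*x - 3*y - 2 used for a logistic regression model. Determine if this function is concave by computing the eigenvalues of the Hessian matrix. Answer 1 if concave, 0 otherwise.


The Hessian of f(x,y) = -4*x^2 + 5*y^2 - 4*x - 3*y - 2 is:
H = [[-8, 0], [0, 10]]
Trace = -8 + 10 = 2
Determinant = -8*10 - (0)^2 = -80
Discriminant = (2)^2 - 4*-80 = 324.0
Eigenvalues: lambda_1 = -8.0, lambda_2 = 10.0
The function is not concave.

0


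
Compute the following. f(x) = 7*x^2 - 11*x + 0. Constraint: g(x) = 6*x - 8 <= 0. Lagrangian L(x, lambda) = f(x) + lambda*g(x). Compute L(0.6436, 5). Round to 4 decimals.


Step 1: Evaluate f(x).
f(0.6436) = 7*0.6436^2 - 11*0.6436 + 0 = -4.1801
Step 2: Evaluate g(x).
g(0.6436) = 6*0.6436 - 8 = -4.1384
Step 3: Compute Lagrangian.
L = -4.1801 + 5*-4.1384 = -24.8721


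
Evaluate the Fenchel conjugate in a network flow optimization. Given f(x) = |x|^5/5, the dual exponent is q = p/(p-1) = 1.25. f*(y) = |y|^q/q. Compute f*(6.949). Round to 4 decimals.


The conjugate exponent q satisfies 1/p + 1/q = 1.
p = 5, so q = 5/(5 - 1) = 1.25
|y|^q = 6.949^1.25 = 11.2824
f*(6.949) = 11.2824 / 1.25 = 9.0259


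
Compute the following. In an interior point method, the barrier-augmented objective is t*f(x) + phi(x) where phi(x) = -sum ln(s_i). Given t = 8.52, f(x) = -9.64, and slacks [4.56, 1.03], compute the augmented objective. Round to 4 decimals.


Step 1: Compute log-barrier.
ln values: [1.5173, 0.0296]
phi = -(1.5173 + 0.0296) = -1.5469
Step 2: Compute augmented objective.
t*f(x) = 8.52*-9.64 = -82.1328
Total = -82.1328 - 1.5469 = -83.6797
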